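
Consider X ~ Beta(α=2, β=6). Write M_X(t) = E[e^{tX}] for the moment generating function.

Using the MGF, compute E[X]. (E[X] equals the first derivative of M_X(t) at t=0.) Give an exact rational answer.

E[X] = M^(1)(0) = 1/4

M_X(t) = ₁F₁(2; 8; t)
M^(1)(t) = ₁F₁(3; 9; t)/4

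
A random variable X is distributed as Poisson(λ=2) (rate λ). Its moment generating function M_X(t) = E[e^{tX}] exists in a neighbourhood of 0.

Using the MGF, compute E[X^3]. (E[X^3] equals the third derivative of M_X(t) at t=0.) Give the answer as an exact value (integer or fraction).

E[X^3] = d^3M/dt^3 |_{t=0} = 22

M_X(t) = e^(2*e^(t) - 2)
dM/dt = 2*e^(-2)*e^(t)*e^(2*e^(t))
d^2M/dt^2 = (4*e^(2*t)*e^(2*e^(t)) + 2*e^(t)*e^(2*e^(t)))*e^(-2)
d^3M/dt^3 = (8*e^(3*t)*e^(2*e^(t)) + 12*e^(2*t)*e^(2*e^(t)) + 2*e^(t)*e^(2*e^(t)))*e^(-2)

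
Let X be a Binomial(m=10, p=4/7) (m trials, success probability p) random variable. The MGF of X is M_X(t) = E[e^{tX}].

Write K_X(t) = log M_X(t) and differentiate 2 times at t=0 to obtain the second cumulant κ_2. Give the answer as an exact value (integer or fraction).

M_X(t) = (4*e^(t)/7 + 3/7)^10
K_X(t) = log M_X(t) = 10*log(4*e^(t)/7 + 3/7)
D^2[K](t) = 120*e^(t)/(16*e^(2*t) + 24*e^(t) + 9)

κ_2 = D^2[K](0) = 120/49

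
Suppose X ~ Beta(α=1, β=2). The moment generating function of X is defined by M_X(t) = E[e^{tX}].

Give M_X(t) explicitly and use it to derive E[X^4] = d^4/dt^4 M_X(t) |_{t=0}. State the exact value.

M_X(t) = ₁F₁(1; 3; t)
M^(4)(t) = ₁F₁(5; 7; t)/15

E[X^4] = M^(4)(0) = 1/15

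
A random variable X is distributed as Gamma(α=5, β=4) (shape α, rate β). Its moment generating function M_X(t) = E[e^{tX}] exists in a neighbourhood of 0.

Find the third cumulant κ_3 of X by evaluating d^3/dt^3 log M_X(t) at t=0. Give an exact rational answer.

κ_3 = d^3K/dt^3 |_{t=0} = 5/32

M_X(t) = 1024/(4 - t)^5
K_X(t) = log M_X(t) = -5*log(4 - t) + 10*log(2)
dK/dt = -5/(t - 4)
d^2K/dt^2 = 5/(t^2 - 8*t + 16)
d^3K/dt^3 = -10/(t^3 - 12*t^2 + 48*t - 64)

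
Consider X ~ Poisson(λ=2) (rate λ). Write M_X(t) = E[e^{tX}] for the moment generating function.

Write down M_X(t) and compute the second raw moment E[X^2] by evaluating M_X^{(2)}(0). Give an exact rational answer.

E[X^2] = M′′(0) = 6

M_X(t) = e^(2*e^(t) - 2)
M′(t) = 2*e^(-2)*e^(t)*e^(2*e^(t))
M′′(t) = (4*e^(2*t)*e^(2*e^(t)) + 2*e^(t)*e^(2*e^(t)))*e^(-2)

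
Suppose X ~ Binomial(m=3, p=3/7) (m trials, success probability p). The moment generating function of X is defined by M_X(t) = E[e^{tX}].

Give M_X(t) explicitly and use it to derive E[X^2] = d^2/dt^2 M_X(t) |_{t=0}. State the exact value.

E[X^2] = M^(2)(0) = 117/49

M_X(t) = (3*e^(t)/7 + 4/7)^3
M^(2)(t) = 243*e^(3*t)/343 + 432*e^(2*t)/343 + 144*e^(t)/343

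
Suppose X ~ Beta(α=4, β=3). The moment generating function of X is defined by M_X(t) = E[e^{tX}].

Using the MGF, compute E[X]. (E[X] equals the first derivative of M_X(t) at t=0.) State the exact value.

M_X(t) = ₁F₁(4; 7; t)
M′(t) = 4*₁F₁(5; 8; t)/7

E[X] = M′(0) = 4/7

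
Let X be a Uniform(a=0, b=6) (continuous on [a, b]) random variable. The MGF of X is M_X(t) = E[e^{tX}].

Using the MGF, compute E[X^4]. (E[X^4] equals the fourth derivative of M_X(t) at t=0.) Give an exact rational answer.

M_X(t) = (e^(6*t) - 1)/(6*t)
M′(t) = (6*t*e^(6*t) - e^(6*t) + 1)/(6*t^2)
M′′(t) = (18*t^2*e^(6*t) - 6*t*e^(6*t) + e^(6*t) - 1)/(3*t^3)
M′′′(t) = (36*t^3*e^(6*t) - 18*t^2*e^(6*t) + 6*t*e^(6*t) - e^(6*t) + 1)/t^4
M′′′′(t) = (216*t^4*e^(6*t) - 144*t^3*e^(6*t) + 72*t^2*e^(6*t) - 24*t*e^(6*t) + 4*e^(6*t) - 4)/t^5

E[X^4] = M′′′′(0) = 1296/5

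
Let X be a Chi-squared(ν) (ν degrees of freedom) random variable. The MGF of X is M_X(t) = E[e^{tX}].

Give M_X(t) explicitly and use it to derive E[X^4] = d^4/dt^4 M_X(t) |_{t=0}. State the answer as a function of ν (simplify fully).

M_X(t) = (1 - 2*t)^(-ν/2)
D^4[M](t) = (ν^4 + 12*ν^3 + 44*ν^2 + 48*ν)/(16*t^4*(1 - 2*t)^(ν/2) - 32*t^3*(1 - 2*t)^(ν/2) + 24*t^2*(1 - 2*t)^(ν/2) - 8*t*(1 - 2*t)^(ν/2) + (1 - 2*t)^(ν/2))

E[X^4] = D^4[M](0) = ν*(ν^3 + 12*ν^2 + 44*ν + 48)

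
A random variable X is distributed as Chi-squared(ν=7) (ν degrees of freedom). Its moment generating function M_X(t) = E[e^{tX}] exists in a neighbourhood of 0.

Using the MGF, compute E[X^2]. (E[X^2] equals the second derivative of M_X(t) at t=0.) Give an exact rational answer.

E[X^2] = M′′(0) = 63

M_X(t) = (1 - 2*t)^(-7/2)
M′(t) = 7/(16*t^4*√(1 - 2*t) - 32*t^3*√(1 - 2*t) + 24*t^2*√(1 - 2*t) - 8*t*√(1 - 2*t) + √(1 - 2*t))
M′′(t) = -63/(32*t^5*√(1 - 2*t) - 80*t^4*√(1 - 2*t) + 80*t^3*√(1 - 2*t) - 40*t^2*√(1 - 2*t) + 10*t*√(1 - 2*t) - √(1 - 2*t))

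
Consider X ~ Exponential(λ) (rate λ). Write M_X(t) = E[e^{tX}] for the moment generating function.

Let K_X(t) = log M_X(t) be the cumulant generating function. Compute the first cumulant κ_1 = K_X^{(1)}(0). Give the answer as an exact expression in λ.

M_X(t) = λ/(λ - t)
K_X(t) = log M_X(t) = log(λ) - log(λ - t)
K′(t) = -1/(-λ + t)

κ_1 = K′(0) = 1/λ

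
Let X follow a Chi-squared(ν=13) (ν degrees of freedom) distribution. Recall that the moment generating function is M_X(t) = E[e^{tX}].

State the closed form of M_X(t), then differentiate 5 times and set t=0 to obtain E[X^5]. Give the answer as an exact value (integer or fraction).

E[X^5] = M^(5)(0) = 1322685

M_X(t) = (1 - 2*t)^(-13/2)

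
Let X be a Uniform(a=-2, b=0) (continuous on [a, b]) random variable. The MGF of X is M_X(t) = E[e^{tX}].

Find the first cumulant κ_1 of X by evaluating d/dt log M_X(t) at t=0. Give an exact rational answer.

M_X(t) = (1 - e^(-2*t))/(2*t)
K_X(t) = log M_X(t) = -log(t) + log(1 - e^(-2*t)) - log(2)
K^(1)(t) = (2*t - e^(2*t) + 1)/(t*e^(2*t) - t)

κ_1 = K^(1)(0) = -1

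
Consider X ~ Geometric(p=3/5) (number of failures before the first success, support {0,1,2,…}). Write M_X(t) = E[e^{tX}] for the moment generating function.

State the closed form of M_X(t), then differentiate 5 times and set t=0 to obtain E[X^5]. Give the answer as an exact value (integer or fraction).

M_X(t) = 3/(5*(1 - 2*e^(t)/5))
dM/dt = 6*e^(t)/(4*e^(2*t) - 20*e^(t) + 25)
d^2M/dt^2 = (-12*e^(2*t) - 30*e^(t))/(8*e^(3*t) - 60*e^(2*t) + 150*e^(t) - 125)
d^3M/dt^3 = (24*e^(3*t) + 240*e^(2*t) + 150*e^(t))/(16*e^(4*t) - 160*e^(3*t) + 600*e^(2*t) - 1000*e^(t) + 625)
d^4M/dt^4 = (-48*e^(4*t) - 1320*e^(3*t) - 3300*e^(2*t) - 750*e^(t))/(32*e^(5*t) - 400*e^(4*t) + 2000*e^(3*t) - 5000*e^(2*t) + 6250*e^(t) - 3125)

E[X^5] = d^5M/dt^5 |_{t=0} = 9854/81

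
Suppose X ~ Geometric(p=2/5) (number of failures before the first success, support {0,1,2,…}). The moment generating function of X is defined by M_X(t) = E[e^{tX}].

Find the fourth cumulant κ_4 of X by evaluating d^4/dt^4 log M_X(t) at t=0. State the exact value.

κ_4 = K^(4)(0) = 705/8

M_X(t) = 2/(5*(1 - 3*e^(t)/5))
K_X(t) = log M_X(t) = -log(1 - 3*e^(t)/5) - log(5) + log(2)
K^(4)(t) = (135*e^(3*t) + 900*e^(2*t) + 375*e^(t))/(81*e^(4*t) - 540*e^(3*t) + 1350*e^(2*t) - 1500*e^(t) + 625)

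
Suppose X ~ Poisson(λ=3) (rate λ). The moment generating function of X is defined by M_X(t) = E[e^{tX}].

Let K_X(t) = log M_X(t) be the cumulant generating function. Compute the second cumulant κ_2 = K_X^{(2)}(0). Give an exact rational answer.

M_X(t) = e^(3*e^(t) - 3)
K_X(t) = log M_X(t) = 3*e^(t) - 3
dK/dt = 3*e^(t)
d^2K/dt^2 = 3*e^(t)

κ_2 = d^2K/dt^2 |_{t=0} = 3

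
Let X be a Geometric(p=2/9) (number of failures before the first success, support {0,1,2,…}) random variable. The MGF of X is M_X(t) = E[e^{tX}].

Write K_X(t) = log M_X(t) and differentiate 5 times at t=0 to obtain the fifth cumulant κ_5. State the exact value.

κ_5 = d^5K/dt^5 |_{t=0} = 23940

M_X(t) = 2/(9*(1 - 7*e^(t)/9))
K_X(t) = log M_X(t) = -log(1 - 7*e^(t)/9) - 2*log(3) + log(2)
dK/dt = -7*e^(t)/(7*e^(t) - 9)
d^2K/dt^2 = 63*e^(t)/(49*e^(2*t) - 126*e^(t) + 81)
d^3K/dt^3 = (-441*e^(2*t) - 567*e^(t))/(343*e^(3*t) - 1323*e^(2*t) + 1701*e^(t) - 729)
d^4K/dt^4 = (3087*e^(3*t) + 15876*e^(2*t) + 5103*e^(t))/(2401*e^(4*t) - 12348*e^(3*t) + 23814*e^(2*t) - 20412*e^(t) + 6561)
d^5K/dt^5 = (-21609*e^(4*t) - 305613*e^(3*t) - 392931*e^(2*t) - 45927*e^(t))/(16807*e^(5*t) - 108045*e^(4*t) + 277830*e^(3*t) - 357210*e^(2*t) + 229635*e^(t) - 59049)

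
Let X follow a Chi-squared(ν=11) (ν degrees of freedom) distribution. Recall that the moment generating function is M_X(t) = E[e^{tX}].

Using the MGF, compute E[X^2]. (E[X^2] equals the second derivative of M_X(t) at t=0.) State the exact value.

E[X^2] = D^2[M](0) = 143

M_X(t) = (1 - 2*t)^(-11/2)
D^2[M](t) = -143/(128*t^7*√(1 - 2*t) - 448*t^6*√(1 - 2*t) + 672*t^5*√(1 - 2*t) - 560*t^4*√(1 - 2*t) + 280*t^3*√(1 - 2*t) - 84*t^2*√(1 - 2*t) + 14*t*√(1 - 2*t) - √(1 - 2*t))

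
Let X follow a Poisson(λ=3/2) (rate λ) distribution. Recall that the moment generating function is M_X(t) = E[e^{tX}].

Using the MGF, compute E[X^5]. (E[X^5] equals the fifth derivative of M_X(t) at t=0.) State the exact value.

M_X(t) = e^(3*e^(t)/2 - 3/2)
D^5[M](t) = (243*e^(5*t)*e^(3*e^(t)/2) + 1620*e^(4*t)*e^(3*e^(t)/2) + 2700*e^(3*t)*e^(3*e^(t)/2) + 1080*e^(2*t)*e^(3*e^(t)/2) + 48*e^(t)*e^(3*e^(t)/2))*e^(-3/2)/32

E[X^5] = D^5[M](0) = 5691/32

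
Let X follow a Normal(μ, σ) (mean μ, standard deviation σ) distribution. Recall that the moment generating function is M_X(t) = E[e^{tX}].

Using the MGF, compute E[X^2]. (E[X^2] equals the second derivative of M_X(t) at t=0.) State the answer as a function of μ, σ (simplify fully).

M_X(t) = e^(μ*t + σ^2*t^2/2)
M^(2)(t) = μ^2*e^(μ*t)*e^(σ^2*t^2/2) + 2*μ*σ^2*t*e^(μ*t)*e^(σ^2*t^2/2) + σ^4*t^2*e^(μ*t)*e^(σ^2*t^2/2) + σ^2*e^(μ*t)*e^(σ^2*t^2/2)

E[X^2] = M^(2)(0) = μ^2 + σ^2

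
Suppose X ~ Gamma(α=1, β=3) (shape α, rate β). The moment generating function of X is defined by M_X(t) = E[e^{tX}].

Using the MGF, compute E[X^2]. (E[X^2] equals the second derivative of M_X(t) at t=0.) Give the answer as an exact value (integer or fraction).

M_X(t) = 3/(3 - t)
M^(2)(t) = -6/(t^3 - 9*t^2 + 27*t - 27)

E[X^2] = M^(2)(0) = 2/9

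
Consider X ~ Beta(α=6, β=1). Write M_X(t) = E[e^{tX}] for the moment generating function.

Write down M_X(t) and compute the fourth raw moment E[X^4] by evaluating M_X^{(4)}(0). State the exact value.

M_X(t) = ₁F₁(6; 7; t)
M′(t) = 6*₁F₁(7; 8; t)/7
M′′(t) = 3*₁F₁(8; 9; t)/4
M′′′(t) = 2*₁F₁(9; 10; t)/3
M′′′′(t) = 3*₁F₁(10; 11; t)/5

E[X^4] = M′′′′(0) = 3/5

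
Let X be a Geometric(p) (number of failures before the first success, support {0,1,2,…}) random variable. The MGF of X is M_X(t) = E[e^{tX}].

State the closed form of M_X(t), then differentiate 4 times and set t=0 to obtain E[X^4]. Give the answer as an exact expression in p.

M_X(t) = p/(-(1 - p)*e^(t) + 1)
M′(t) = (-p^2*e^(t) + p*e^(t))/(p^2*e^(2*t) - 2*p*e^(2*t) + 2*p*e^(t) + e^(2*t) - 2*e^(t) + 1)

E[X^4] = M′′′′(0) = 1 - 15/p + 50/p^2 - 60/p^3 + 24/p^4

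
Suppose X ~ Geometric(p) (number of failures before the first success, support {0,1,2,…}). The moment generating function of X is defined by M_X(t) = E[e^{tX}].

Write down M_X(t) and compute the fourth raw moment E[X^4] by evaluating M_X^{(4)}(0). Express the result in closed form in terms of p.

E[X^4] = M′′′′(0) = 1 - 15/p + 50/p^2 - 60/p^3 + 24/p^4

M_X(t) = p/(-(1 - p)*e^(t) + 1)
M′(t) = (-p^2*e^(t) + p*e^(t))/(p^2*e^(2*t) - 2*p*e^(2*t) + 2*p*e^(t) + e^(2*t) - 2*e^(t) + 1)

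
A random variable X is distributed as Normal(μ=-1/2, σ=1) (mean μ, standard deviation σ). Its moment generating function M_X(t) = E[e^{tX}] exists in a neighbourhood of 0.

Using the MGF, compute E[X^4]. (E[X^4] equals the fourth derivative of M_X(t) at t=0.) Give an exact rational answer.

E[X^4] = M′′′′(0) = 73/16

M_X(t) = e^(t^2/2 - t/2)
M′(t) = t*e^(-t/2)*e^(t^2/2) - e^(-t/2)*e^(t^2/2)/2
M′′(t) = (4*t^2*e^(t^2/2) - 4*t*e^(t^2/2) + 5*e^(t^2/2))*e^(-t/2)/4
M′′′(t) = (8*t^3*e^(t^2/2) - 12*t^2*e^(t^2/2) + 30*t*e^(t^2/2) - 13*e^(t^2/2))*e^(-t/2)/8
M′′′′(t) = (16*t^4*e^(t^2/2) - 32*t^3*e^(t^2/2) + 120*t^2*e^(t^2/2) - 104*t*e^(t^2/2) + 73*e^(t^2/2))*e^(-t/2)/16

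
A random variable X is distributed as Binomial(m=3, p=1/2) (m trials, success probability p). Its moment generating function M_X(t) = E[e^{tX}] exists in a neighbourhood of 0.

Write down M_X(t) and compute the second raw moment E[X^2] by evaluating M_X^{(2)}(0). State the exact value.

M_X(t) = (e^(t)/2 + 1/2)^3
D^2[M](t) = 9*e^(3*t)/8 + 3*e^(2*t)/2 + 3*e^(t)/8

E[X^2] = D^2[M](0) = 3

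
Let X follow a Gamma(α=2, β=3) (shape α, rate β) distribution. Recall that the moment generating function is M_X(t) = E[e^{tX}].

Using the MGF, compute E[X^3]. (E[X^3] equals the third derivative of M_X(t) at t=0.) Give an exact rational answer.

E[X^3] = M^(3)(0) = 8/9

M_X(t) = 9/(3 - t)^2
M^(3)(t) = -216/(t^5 - 15*t^4 + 90*t^3 - 270*t^2 + 405*t - 243)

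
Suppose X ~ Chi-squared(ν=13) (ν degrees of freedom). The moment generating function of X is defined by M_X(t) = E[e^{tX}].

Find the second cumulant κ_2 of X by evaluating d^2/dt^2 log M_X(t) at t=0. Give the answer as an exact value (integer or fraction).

M_X(t) = (1 - 2*t)^(-13/2)
K_X(t) = log M_X(t) = -13*log(1 - 2*t)/2
D^2[K](t) = 26/(4*t^2 - 4*t + 1)

κ_2 = D^2[K](0) = 26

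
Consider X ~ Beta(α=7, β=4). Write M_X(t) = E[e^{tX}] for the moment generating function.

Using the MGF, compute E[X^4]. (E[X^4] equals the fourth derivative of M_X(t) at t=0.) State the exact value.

M_X(t) = ₁F₁(7; 11; t)
dM/dt = 7*₁F₁(8; 12; t)/11
d^2M/dt^2 = 14*₁F₁(9; 13; t)/33
d^3M/dt^3 = 42*₁F₁(10; 14; t)/143
d^4M/dt^4 = 30*₁F₁(11; 15; t)/143

E[X^4] = d^4M/dt^4 |_{t=0} = 30/143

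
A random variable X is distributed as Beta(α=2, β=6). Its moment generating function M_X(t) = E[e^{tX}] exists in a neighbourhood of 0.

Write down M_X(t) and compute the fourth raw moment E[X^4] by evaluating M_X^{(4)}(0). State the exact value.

M_X(t) = ₁F₁(2; 8; t)
D^4[M](t) = ₁F₁(6; 12; t)/66

E[X^4] = D^4[M](0) = 1/66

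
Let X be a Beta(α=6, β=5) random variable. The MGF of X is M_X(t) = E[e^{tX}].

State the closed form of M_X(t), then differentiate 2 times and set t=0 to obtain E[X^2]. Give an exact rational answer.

E[X^2] = D^2[M](0) = 7/22

M_X(t) = ₁F₁(6; 11; t)
D^2[M](t) = 7*₁F₁(8; 13; t)/22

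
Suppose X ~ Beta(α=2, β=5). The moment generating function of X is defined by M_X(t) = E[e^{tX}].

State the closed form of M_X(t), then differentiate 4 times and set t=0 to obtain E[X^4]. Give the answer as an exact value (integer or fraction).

E[X^4] = M^(4)(0) = 1/42

M_X(t) = ₁F₁(2; 7; t)
M^(4)(t) = ₁F₁(6; 11; t)/42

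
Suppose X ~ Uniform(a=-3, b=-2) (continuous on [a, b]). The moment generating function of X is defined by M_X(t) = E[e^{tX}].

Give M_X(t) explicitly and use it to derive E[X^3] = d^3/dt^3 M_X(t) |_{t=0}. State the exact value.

M_X(t) = (e^(-2*t) - e^(-3*t))/t
D^3[M](t) = (-8*t^3*e^(t) + 27*t^3 - 12*t^2*e^(t) + 27*t^2 - 12*t*e^(t) + 18*t - 6*e^(t) + 6)*e^(-3*t)/t^4

E[X^3] = D^3[M](0) = -65/4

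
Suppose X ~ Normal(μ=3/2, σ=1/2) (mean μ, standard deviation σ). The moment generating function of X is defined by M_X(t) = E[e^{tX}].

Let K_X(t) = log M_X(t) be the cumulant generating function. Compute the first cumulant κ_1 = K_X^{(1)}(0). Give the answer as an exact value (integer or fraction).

M_X(t) = e^(t^2/8 + 3*t/2)
K_X(t) = log M_X(t) = t^2/8 + 3*t/2
K′(t) = t/4 + 3/2

κ_1 = K′(0) = 3/2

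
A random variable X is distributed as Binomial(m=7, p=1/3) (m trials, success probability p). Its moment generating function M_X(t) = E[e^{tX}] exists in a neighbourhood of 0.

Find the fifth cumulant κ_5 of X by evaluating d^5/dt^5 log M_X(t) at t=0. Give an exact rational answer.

M_X(t) = (e^(t)/3 + 2/3)^7
K_X(t) = log M_X(t) = 7*log(e^(t)/3 + 2/3)
D^5[K](t) = (-14*e^(4*t) + 308*e^(3*t) - 616*e^(2*t) + 112*e^(t))/(e^(5*t) + 10*e^(4*t) + 40*e^(3*t) + 80*e^(2*t) + 80*e^(t) + 32)

κ_5 = D^5[K](0) = -70/81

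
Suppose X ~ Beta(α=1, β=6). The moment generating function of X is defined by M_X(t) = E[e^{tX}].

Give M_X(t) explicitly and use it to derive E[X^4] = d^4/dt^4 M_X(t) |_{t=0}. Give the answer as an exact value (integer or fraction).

E[X^4] = D^4[M](0) = 1/210

M_X(t) = ₁F₁(1; 7; t)
D^4[M](t) = ₁F₁(5; 11; t)/210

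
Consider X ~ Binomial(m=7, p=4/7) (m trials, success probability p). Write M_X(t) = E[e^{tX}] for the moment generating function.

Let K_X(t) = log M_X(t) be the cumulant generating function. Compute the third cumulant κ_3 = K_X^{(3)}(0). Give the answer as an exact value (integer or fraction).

κ_3 = K^(3)(0) = -12/49

M_X(t) = (4*e^(t)/7 + 3/7)^7
K_X(t) = log M_X(t) = 7*log(4*e^(t)/7 + 3/7)
K^(3)(t) = (-336*e^(2*t) + 252*e^(t))/(64*e^(3*t) + 144*e^(2*t) + 108*e^(t) + 27)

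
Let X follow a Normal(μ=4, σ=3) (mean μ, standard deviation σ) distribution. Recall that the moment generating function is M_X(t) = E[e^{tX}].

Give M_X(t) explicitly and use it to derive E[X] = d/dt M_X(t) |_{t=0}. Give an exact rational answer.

M_X(t) = e^(9*t^2/2 + 4*t)
M^(1)(t) = 9*t*e^(4*t)*e^(9*t^2/2) + 4*e^(4*t)*e^(9*t^2/2)

E[X] = M^(1)(0) = 4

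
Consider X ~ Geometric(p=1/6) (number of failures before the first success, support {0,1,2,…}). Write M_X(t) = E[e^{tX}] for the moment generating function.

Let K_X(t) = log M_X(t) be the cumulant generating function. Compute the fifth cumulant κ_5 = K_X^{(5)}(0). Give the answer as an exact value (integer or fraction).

M_X(t) = 1/(6*(1 - 5*e^(t)/6))
K_X(t) = log M_X(t) = -log(1 - 5*e^(t)/6) - log(6)
K′(t) = -5*e^(t)/(5*e^(t) - 6)
K′′(t) = 30*e^(t)/(25*e^(2*t) - 60*e^(t) + 36)
K′′′(t) = (-150*e^(2*t) - 180*e^(t))/(125*e^(3*t) - 450*e^(2*t) + 540*e^(t) - 216)
K′′′′(t) = (750*e^(3*t) + 3600*e^(2*t) + 1080*e^(t))/(625*e^(4*t) - 3000*e^(3*t) + 5400*e^(2*t) - 4320*e^(t) + 1296)
K′′′′′(t) = (-3750*e^(4*t) - 49500*e^(3*t) - 59400*e^(2*t) - 6480*e^(t))/(3125*e^(5*t) - 18750*e^(4*t) + 45000*e^(3*t) - 54000*e^(2*t) + 32400*e^(t) - 7776)

κ_5 = K′′′′′(0) = 119130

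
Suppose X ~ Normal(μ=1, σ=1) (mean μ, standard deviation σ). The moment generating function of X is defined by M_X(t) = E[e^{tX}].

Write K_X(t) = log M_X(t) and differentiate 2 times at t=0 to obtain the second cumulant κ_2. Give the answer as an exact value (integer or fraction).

κ_2 = D^2[K](0) = 1

M_X(t) = e^(t^2/2 + t)
K_X(t) = log M_X(t) = t^2/2 + t
D^2[K](t) = 1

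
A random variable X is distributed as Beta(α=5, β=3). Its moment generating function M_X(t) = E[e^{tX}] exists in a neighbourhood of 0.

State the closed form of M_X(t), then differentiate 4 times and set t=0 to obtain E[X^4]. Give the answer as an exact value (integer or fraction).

M_X(t) = ₁F₁(5; 8; t)
M′(t) = 5*₁F₁(6; 9; t)/8
M′′(t) = 5*₁F₁(7; 10; t)/12
M′′′(t) = 7*₁F₁(8; 11; t)/24
M′′′′(t) = 7*₁F₁(9; 12; t)/33

E[X^4] = M′′′′(0) = 7/33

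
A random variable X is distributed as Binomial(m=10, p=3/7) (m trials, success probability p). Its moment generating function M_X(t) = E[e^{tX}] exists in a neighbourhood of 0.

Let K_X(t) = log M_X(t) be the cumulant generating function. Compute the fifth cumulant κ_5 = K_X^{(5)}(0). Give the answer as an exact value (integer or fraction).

M_X(t) = (3*e^(t)/7 + 4/7)^10
K_X(t) = log M_X(t) = 10*log(3*e^(t)/7 + 4/7)
K′(t) = 30*e^(t)/(3*e^(t) + 4)
K′′(t) = 120*e^(t)/(9*e^(2*t) + 24*e^(t) + 16)
K′′′(t) = (-360*e^(2*t) + 480*e^(t))/(27*e^(3*t) + 108*e^(2*t) + 144*e^(t) + 64)
K′′′′(t) = (1080*e^(3*t) - 5760*e^(2*t) + 1920*e^(t))/(81*e^(4*t) + 432*e^(3*t) + 864*e^(2*t) + 768*e^(t) + 256)
K′′′′′(t) = (-3240*e^(4*t) + 47520*e^(3*t) - 63360*e^(2*t) + 7680*e^(t))/(243*e^(5*t) + 1620*e^(4*t) + 4320*e^(3*t) + 5760*e^(2*t) + 3840*e^(t) + 1024)

κ_5 = K′′′′′(0) = -11400/16807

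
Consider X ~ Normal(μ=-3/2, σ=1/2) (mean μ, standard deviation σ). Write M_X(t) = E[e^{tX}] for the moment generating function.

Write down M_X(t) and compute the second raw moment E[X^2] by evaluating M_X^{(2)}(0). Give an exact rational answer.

E[X^2] = D^2[M](0) = 5/2

M_X(t) = e^(t^2/8 - 3*t/2)
D^2[M](t) = (t^2*e^(t^2/8) - 12*t*e^(t^2/8) + 40*e^(t^2/8))*e^(-3*t/2)/16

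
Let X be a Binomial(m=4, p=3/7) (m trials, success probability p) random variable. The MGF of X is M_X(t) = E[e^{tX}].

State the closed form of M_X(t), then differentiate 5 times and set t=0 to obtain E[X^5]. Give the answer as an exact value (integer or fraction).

E[X^5] = d^5M/dt^5 |_{t=0} = 216336/2401

M_X(t) = (3*e^(t)/7 + 4/7)^4
dM/dt = 324*e^(4*t)/2401 + 1296*e^(3*t)/2401 + 1728*e^(2*t)/2401 + 768*e^(t)/2401
d^2M/dt^2 = 1296*e^(4*t)/2401 + 3888*e^(3*t)/2401 + 3456*e^(2*t)/2401 + 768*e^(t)/2401
d^3M/dt^3 = 5184*e^(4*t)/2401 + 11664*e^(3*t)/2401 + 6912*e^(2*t)/2401 + 768*e^(t)/2401
d^4M/dt^4 = 20736*e^(4*t)/2401 + 34992*e^(3*t)/2401 + 13824*e^(2*t)/2401 + 768*e^(t)/2401
d^5M/dt^5 = 82944*e^(4*t)/2401 + 104976*e^(3*t)/2401 + 27648*e^(2*t)/2401 + 768*e^(t)/2401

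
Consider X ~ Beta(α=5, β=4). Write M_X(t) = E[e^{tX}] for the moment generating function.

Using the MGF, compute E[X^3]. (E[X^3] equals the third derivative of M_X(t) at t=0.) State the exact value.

E[X^3] = d^3M/dt^3 |_{t=0} = 7/33

M_X(t) = ₁F₁(5; 9; t)
dM/dt = 5*₁F₁(6; 10; t)/9
d^2M/dt^2 = ₁F₁(7; 11; t)/3
d^3M/dt^3 = 7*₁F₁(8; 12; t)/33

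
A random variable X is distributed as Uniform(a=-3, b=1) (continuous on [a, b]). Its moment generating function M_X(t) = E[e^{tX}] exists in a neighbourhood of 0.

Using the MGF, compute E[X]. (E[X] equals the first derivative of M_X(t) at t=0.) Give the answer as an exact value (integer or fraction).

E[X] = M^(1)(0) = -1

M_X(t) = (e^(t) - e^(-3*t))/(4*t)
M^(1)(t) = (t*e^(4*t) + 3*t - e^(4*t) + 1)*e^(-3*t)/(4*t^2)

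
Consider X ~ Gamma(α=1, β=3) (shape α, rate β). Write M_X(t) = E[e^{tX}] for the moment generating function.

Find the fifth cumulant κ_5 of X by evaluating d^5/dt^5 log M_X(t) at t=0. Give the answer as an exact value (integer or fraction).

κ_5 = D^5[K](0) = 8/81

M_X(t) = 3/(3 - t)
K_X(t) = log M_X(t) = -log(3 - t) + log(3)
D^5[K](t) = -24/(t^5 - 15*t^4 + 90*t^3 - 270*t^2 + 405*t - 243)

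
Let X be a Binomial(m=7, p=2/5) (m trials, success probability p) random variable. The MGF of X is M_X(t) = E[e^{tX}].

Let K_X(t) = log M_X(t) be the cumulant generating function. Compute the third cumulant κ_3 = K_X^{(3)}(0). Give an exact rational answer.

κ_3 = d^3K/dt^3 |_{t=0} = 42/125

M_X(t) = (2*e^(t)/5 + 3/5)^7
K_X(t) = log M_X(t) = 7*log(2*e^(t)/5 + 3/5)
dK/dt = 14*e^(t)/(2*e^(t) + 3)
d^2K/dt^2 = 42*e^(t)/(4*e^(2*t) + 12*e^(t) + 9)
d^3K/dt^3 = (-84*e^(2*t) + 126*e^(t))/(8*e^(3*t) + 36*e^(2*t) + 54*e^(t) + 27)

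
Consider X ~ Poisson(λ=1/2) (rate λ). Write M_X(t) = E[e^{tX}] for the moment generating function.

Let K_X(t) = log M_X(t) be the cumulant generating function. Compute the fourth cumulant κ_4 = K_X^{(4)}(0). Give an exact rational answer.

κ_4 = D^4[K](0) = 1/2

M_X(t) = e^(e^(t)/2 - 1/2)
K_X(t) = log M_X(t) = e^(t)/2 - 1/2
D^4[K](t) = e^(t)/2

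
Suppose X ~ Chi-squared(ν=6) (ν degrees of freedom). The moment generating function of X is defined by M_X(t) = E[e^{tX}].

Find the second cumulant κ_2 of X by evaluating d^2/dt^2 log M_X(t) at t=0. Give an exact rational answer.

κ_2 = d^2K/dt^2 |_{t=0} = 12

M_X(t) = (1 - 2*t)^(-3)
K_X(t) = log M_X(t) = -3*log(1 - 2*t)
dK/dt = -6/(2*t - 1)
d^2K/dt^2 = 12/(4*t^2 - 4*t + 1)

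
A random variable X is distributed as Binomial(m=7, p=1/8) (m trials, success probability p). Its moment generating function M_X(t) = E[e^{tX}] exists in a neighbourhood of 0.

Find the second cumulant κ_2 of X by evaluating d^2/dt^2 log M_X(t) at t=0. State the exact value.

κ_2 = K′′(0) = 49/64

M_X(t) = (e^(t)/8 + 7/8)^7
K_X(t) = log M_X(t) = 7*log(e^(t)/8 + 7/8)
K′(t) = 7*e^(t)/(e^(t) + 7)
K′′(t) = 49*e^(t)/(e^(2*t) + 14*e^(t) + 49)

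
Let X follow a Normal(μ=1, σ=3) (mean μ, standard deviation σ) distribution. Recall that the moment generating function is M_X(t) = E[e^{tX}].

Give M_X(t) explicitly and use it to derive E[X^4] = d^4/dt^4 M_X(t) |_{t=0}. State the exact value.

M_X(t) = e^(9*t^2/2 + t)
M^(4)(t) = 6561*t^4*e^(t)*e^(9*t^2/2) + 2916*t^3*e^(t)*e^(9*t^2/2) + 4860*t^2*e^(t)*e^(9*t^2/2) + 1008*t*e^(t)*e^(9*t^2/2) + 298*e^(t)*e^(9*t^2/2)

E[X^4] = M^(4)(0) = 298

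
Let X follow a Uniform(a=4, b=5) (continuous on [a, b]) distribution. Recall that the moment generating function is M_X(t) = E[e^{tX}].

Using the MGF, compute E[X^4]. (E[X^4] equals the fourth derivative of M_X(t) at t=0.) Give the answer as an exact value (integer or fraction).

M_X(t) = (e^(5*t) - e^(4*t))/t

E[X^4] = M^(4)(0) = 2101/5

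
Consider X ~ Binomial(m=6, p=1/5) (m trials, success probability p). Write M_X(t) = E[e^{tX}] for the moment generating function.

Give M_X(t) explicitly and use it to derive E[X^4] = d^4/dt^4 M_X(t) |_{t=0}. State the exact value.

E[X^4] = D^4[M](0) = 1992/125

M_X(t) = (e^(t)/5 + 4/5)^6
D^4[M](t) = 1296*e^(6*t)/15625 + 24*e^(5*t)/25 + 12288*e^(4*t)/3125 + 20736*e^(3*t)/3125 + 12288*e^(2*t)/3125 + 6144*e^(t)/15625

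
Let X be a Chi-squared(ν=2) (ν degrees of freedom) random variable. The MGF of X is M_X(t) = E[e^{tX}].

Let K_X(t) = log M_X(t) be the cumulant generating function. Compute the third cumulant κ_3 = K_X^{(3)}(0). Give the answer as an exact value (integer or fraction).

κ_3 = K′′′(0) = 16

M_X(t) = 1/(1 - 2*t)
K_X(t) = log M_X(t) = -log(1 - 2*t)
K′(t) = -2/(2*t - 1)
K′′(t) = 4/(4*t^2 - 4*t + 1)
K′′′(t) = -16/(8*t^3 - 12*t^2 + 6*t - 1)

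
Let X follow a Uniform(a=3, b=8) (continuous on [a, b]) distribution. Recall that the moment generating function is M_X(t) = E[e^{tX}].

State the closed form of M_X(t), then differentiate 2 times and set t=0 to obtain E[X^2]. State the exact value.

M_X(t) = (e^(8*t) - e^(3*t))/(5*t)
D^2[M](t) = (64*t^2*e^(8*t) - 9*t^2*e^(3*t) - 16*t*e^(8*t) + 6*t*e^(3*t) + 2*e^(8*t) - 2*e^(3*t))/(5*t^3)

E[X^2] = D^2[M](0) = 97/3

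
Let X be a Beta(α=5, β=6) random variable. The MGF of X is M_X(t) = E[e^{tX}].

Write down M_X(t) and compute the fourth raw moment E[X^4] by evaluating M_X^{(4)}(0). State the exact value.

E[X^4] = D^4[M](0) = 10/143

M_X(t) = ₁F₁(5; 11; t)
D^4[M](t) = 10*₁F₁(9; 15; t)/143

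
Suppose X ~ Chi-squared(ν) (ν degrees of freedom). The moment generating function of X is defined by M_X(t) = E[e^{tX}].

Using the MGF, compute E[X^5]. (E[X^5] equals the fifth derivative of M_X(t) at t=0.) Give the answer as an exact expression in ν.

E[X^5] = d^5M/dt^5 |_{t=0} = ν*(ν^4 + 20*ν^3 + 140*ν^2 + 400*ν + 384)

M_X(t) = (1 - 2*t)^(-ν/2)
dM/dt = -ν/(2*t*(1 - 2*t)^(ν/2) - (1 - 2*t)^(ν/2))
d^2M/dt^2 = (ν^2 + 2*ν)/(4*t^2*(1 - 2*t)^(ν/2) - 4*t*(1 - 2*t)^(ν/2) + (1 - 2*t)^(ν/2))
d^3M/dt^3 = (-ν^3 - 6*ν^2 - 8*ν)/(8*t^3*(1 - 2*t)^(ν/2) - 12*t^2*(1 - 2*t)^(ν/2) + 6*t*(1 - 2*t)^(ν/2) - (1 - 2*t)^(ν/2))
d^4M/dt^4 = (ν^4 + 12*ν^3 + 44*ν^2 + 48*ν)/(16*t^4*(1 - 2*t)^(ν/2) - 32*t^3*(1 - 2*t)^(ν/2) + 24*t^2*(1 - 2*t)^(ν/2) - 8*t*(1 - 2*t)^(ν/2) + (1 - 2*t)^(ν/2))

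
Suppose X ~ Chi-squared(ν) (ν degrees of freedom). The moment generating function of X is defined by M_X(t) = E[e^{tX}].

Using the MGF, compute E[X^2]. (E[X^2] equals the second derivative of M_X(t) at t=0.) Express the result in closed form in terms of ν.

M_X(t) = (1 - 2*t)^(-ν/2)
M^(2)(t) = (ν^2 + 2*ν)/(4*t^2*(1 - 2*t)^(ν/2) - 4*t*(1 - 2*t)^(ν/2) + (1 - 2*t)^(ν/2))

E[X^2] = M^(2)(0) = ν*(ν + 2)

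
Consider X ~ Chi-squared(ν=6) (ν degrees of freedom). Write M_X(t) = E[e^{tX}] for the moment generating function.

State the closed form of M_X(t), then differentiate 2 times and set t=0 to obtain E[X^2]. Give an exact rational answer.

E[X^2] = M′′(0) = 48

M_X(t) = (1 - 2*t)^(-3)
M′(t) = 6/(16*t^4 - 32*t^3 + 24*t^2 - 8*t + 1)
M′′(t) = -48/(32*t^5 - 80*t^4 + 80*t^3 - 40*t^2 + 10*t - 1)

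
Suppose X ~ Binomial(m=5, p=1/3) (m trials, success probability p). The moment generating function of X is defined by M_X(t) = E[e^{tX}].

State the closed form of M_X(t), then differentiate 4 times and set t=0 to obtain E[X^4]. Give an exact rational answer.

E[X^4] = D^4[M](0) = 865/27

M_X(t) = (e^(t)/3 + 2/3)^5
D^4[M](t) = 625*e^(5*t)/243 + 2560*e^(4*t)/243 + 40*e^(3*t)/3 + 1280*e^(2*t)/243 + 80*e^(t)/243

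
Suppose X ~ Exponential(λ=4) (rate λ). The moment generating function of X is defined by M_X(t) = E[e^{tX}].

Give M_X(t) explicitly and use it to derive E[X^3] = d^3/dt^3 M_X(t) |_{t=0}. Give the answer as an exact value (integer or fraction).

E[X^3] = d^3M/dt^3 |_{t=0} = 3/32

M_X(t) = 4/(4 - t)
dM/dt = 4/(t^2 - 8*t + 16)
d^2M/dt^2 = -8/(t^3 - 12*t^2 + 48*t - 64)
d^3M/dt^3 = 24/(t^4 - 16*t^3 + 96*t^2 - 256*t + 256)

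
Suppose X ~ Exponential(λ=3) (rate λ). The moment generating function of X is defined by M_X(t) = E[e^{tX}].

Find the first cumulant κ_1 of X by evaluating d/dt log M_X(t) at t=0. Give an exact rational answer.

M_X(t) = 3/(3 - t)
K_X(t) = log M_X(t) = -log(3 - t) + log(3)
K^(1)(t) = -1/(t - 3)

κ_1 = K^(1)(0) = 1/3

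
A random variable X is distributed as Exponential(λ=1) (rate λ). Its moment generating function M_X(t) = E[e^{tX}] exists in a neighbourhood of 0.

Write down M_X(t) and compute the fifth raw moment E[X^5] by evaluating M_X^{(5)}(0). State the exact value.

M_X(t) = 1/(1 - t)
D^5[M](t) = 120/(t^6 - 6*t^5 + 15*t^4 - 20*t^3 + 15*t^2 - 6*t + 1)

E[X^5] = D^5[M](0) = 120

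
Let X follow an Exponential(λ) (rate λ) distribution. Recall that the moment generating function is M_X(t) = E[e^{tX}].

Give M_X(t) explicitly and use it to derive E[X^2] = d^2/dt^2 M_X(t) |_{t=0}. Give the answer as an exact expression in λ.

M_X(t) = λ/(λ - t)
M′(t) = λ/(λ^2 - 2*λ*t + t^2)
M′′(t) = -2*λ/(-λ^3 + 3*λ^2*t - 3*λ*t^2 + t^3)

E[X^2] = M′′(0) = 2/λ^2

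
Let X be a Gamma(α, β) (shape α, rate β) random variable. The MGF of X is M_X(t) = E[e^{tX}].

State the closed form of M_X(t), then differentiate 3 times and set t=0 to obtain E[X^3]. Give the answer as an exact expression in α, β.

M_X(t) = (β/(β - t))^α
D^3[M](t) = (-α^3*β^α*(1/(β - t))^α - 3*α^2*β^α*(1/(β - t))^α - 2*α*β^α*(1/(β - t))^α)/(-β^3 + 3*β^2*t - 3*β*t^2 + t^3)

E[X^3] = D^3[M](0) = α*(α^2 + 3*α + 2)/β^3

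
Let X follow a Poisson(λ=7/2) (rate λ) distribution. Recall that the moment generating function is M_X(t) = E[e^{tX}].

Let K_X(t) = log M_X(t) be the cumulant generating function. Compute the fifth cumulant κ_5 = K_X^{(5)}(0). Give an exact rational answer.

M_X(t) = e^(7*e^(t)/2 - 7/2)
K_X(t) = log M_X(t) = 7*e^(t)/2 - 7/2
K′(t) = 7*e^(t)/2
K′′(t) = 7*e^(t)/2
K′′′(t) = 7*e^(t)/2
K′′′′(t) = 7*e^(t)/2
K′′′′′(t) = 7*e^(t)/2

κ_5 = K′′′′′(0) = 7/2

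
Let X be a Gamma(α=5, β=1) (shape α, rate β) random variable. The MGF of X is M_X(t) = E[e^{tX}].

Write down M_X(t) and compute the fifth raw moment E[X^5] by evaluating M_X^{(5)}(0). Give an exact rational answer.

M_X(t) = (1 - t)^(-5)
M′(t) = 5/(t^6 - 6*t^5 + 15*t^4 - 20*t^3 + 15*t^2 - 6*t + 1)
M′′(t) = -30/(t^7 - 7*t^6 + 21*t^5 - 35*t^4 + 35*t^3 - 21*t^2 + 7*t - 1)
M′′′(t) = 210/(t^8 - 8*t^7 + 28*t^6 - 56*t^5 + 70*t^4 - 56*t^3 + 28*t^2 - 8*t + 1)
M′′′′(t) = -1680/(t^9 - 9*t^8 + 36*t^7 - 84*t^6 + 126*t^5 - 126*t^4 + 84*t^3 - 36*t^2 + 9*t - 1)
M′′′′′(t) = 15120/(t^10 - 10*t^9 + 45*t^8 - 120*t^7 + 210*t^6 - 252*t^5 + 210*t^4 - 120*t^3 + 45*t^2 - 10*t + 1)

E[X^5] = M′′′′′(0) = 15120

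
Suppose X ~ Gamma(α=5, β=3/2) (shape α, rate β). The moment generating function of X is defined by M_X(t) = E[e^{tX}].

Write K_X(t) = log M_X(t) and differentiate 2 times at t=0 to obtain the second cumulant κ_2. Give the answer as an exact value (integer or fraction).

M_X(t) = 243/(32*(3/2 - t)^5)
K_X(t) = log M_X(t) = -5*log(3/2 - t) - 5*log(2) + 5*log(3)
K′(t) = -10/(2*t - 3)
K′′(t) = 20/(4*t^2 - 12*t + 9)

κ_2 = K′′(0) = 20/9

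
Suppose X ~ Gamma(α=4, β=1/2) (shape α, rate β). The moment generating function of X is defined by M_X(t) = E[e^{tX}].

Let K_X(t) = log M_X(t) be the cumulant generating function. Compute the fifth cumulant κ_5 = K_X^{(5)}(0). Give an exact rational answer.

M_X(t) = 1/(16*(1/2 - t)^4)
K_X(t) = log M_X(t) = -4*log(1/2 - t) - 4*log(2)
dK/dt = -8/(2*t - 1)
d^2K/dt^2 = 16/(4*t^2 - 4*t + 1)
d^3K/dt^3 = -64/(8*t^3 - 12*t^2 + 6*t - 1)
d^4K/dt^4 = 384/(16*t^4 - 32*t^3 + 24*t^2 - 8*t + 1)
d^5K/dt^5 = -3072/(32*t^5 - 80*t^4 + 80*t^3 - 40*t^2 + 10*t - 1)

κ_5 = d^5K/dt^5 |_{t=0} = 3072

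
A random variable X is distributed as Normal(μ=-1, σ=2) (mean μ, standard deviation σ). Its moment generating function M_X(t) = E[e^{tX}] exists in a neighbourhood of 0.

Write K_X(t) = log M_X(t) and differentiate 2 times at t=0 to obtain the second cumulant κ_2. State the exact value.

κ_2 = K′′(0) = 4

M_X(t) = e^(2*t^2 - t)
K_X(t) = log M_X(t) = 2*t^2 - t
K′(t) = 4*t - 1
K′′(t) = 4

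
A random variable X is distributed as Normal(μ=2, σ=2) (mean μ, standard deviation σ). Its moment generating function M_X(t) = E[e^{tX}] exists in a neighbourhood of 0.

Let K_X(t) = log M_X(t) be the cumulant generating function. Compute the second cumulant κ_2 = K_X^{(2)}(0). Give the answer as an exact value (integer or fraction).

κ_2 = D^2[K](0) = 4

M_X(t) = e^(2*t^2 + 2*t)
K_X(t) = log M_X(t) = 2*t^2 + 2*t
D^2[K](t) = 4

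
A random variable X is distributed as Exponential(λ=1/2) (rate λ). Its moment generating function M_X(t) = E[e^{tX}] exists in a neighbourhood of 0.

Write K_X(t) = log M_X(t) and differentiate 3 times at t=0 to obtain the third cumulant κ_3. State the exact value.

M_X(t) = 1/(2*(1/2 - t))
K_X(t) = log M_X(t) = -log(1/2 - t) - log(2)
D^3[K](t) = -16/(8*t^3 - 12*t^2 + 6*t - 1)

κ_3 = D^3[K](0) = 16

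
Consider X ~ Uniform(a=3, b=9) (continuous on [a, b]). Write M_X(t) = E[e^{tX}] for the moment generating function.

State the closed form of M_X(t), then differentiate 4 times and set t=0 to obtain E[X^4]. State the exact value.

M_X(t) = (e^(9*t) - e^(3*t))/(6*t)
M′(t) = (9*t*e^(9*t) - 3*t*e^(3*t) - e^(9*t) + e^(3*t))/(6*t^2)
M′′(t) = (81*t^2*e^(9*t) - 9*t^2*e^(3*t) - 18*t*e^(9*t) + 6*t*e^(3*t) + 2*e^(9*t) - 2*e^(3*t))/(6*t^3)
M′′′(t) = (243*t^3*e^(9*t) - 9*t^3*e^(3*t) - 81*t^2*e^(9*t) + 9*t^2*e^(3*t) + 18*t*e^(9*t) - 6*t*e^(3*t) - 2*e^(9*t) + 2*e^(3*t))/(2*t^4)

E[X^4] = M′′′′(0) = 9801/5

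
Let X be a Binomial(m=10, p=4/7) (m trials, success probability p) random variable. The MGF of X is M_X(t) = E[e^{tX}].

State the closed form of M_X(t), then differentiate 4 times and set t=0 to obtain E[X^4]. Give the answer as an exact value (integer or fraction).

M_X(t) = (4*e^(t)/7 + 3/7)^10

E[X^4] = M^(4)(0) = 533320/343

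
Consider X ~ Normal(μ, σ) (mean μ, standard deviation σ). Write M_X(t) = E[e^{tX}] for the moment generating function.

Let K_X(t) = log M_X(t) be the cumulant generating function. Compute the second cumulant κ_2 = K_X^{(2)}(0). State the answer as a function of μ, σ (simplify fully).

M_X(t) = e^(μ*t + σ^2*t^2/2)
K_X(t) = log M_X(t) = μ*t + σ^2*t^2/2
dK/dt = μ + σ^2*t
d^2K/dt^2 = σ^2

κ_2 = d^2K/dt^2 |_{t=0} = σ^2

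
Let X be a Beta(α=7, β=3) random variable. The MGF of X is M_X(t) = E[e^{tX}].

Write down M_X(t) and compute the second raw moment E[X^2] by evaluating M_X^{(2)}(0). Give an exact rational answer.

M_X(t) = ₁F₁(7; 10; t)
D^2[M](t) = 28*₁F₁(9; 12; t)/55

E[X^2] = D^2[M](0) = 28/55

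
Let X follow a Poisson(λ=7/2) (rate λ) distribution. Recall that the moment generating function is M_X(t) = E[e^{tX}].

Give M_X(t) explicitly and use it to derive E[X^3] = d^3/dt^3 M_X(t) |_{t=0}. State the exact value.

E[X^3] = D^3[M](0) = 665/8

M_X(t) = e^(7*e^(t)/2 - 7/2)
D^3[M](t) = (343*e^(3*t)*e^(7*e^(t)/2) + 294*e^(2*t)*e^(7*e^(t)/2) + 28*e^(t)*e^(7*e^(t)/2))*e^(-7/2)/8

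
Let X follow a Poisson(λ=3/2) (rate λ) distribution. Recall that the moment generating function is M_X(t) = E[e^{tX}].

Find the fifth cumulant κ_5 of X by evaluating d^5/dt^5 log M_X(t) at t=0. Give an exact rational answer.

M_X(t) = e^(3*e^(t)/2 - 3/2)
K_X(t) = log M_X(t) = 3*e^(t)/2 - 3/2
K′(t) = 3*e^(t)/2
K′′(t) = 3*e^(t)/2
K′′′(t) = 3*e^(t)/2
K′′′′(t) = 3*e^(t)/2
K′′′′′(t) = 3*e^(t)/2

κ_5 = K′′′′′(0) = 3/2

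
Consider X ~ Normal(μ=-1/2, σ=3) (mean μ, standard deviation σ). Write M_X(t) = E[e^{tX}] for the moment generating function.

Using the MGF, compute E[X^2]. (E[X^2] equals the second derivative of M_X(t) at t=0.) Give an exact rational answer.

E[X^2] = M′′(0) = 37/4

M_X(t) = e^(9*t^2/2 - t/2)
M′(t) = 9*t*e^(-t/2)*e^(9*t^2/2) - e^(-t/2)*e^(9*t^2/2)/2
M′′(t) = (324*t^2*e^(9*t^2/2) - 36*t*e^(9*t^2/2) + 37*e^(9*t^2/2))*e^(-t/2)/4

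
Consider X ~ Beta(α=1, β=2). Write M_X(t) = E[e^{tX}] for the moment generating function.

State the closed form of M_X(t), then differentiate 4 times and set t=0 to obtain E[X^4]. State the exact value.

E[X^4] = D^4[M](0) = 1/15

M_X(t) = ₁F₁(1; 3; t)
D^4[M](t) = ₁F₁(5; 7; t)/15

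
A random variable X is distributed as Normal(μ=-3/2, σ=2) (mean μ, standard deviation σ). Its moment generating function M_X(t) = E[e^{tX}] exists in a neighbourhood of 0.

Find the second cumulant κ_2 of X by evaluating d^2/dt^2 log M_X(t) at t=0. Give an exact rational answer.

M_X(t) = e^(2*t^2 - 3*t/2)
K_X(t) = log M_X(t) = 2*t^2 - 3*t/2
D^2[K](t) = 4

κ_2 = D^2[K](0) = 4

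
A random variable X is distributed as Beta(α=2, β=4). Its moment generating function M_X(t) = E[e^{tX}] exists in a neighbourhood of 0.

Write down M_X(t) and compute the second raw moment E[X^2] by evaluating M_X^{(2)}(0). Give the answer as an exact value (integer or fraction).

E[X^2] = D^2[M](0) = 1/7

M_X(t) = ₁F₁(2; 6; t)
D^2[M](t) = ₁F₁(4; 8; t)/7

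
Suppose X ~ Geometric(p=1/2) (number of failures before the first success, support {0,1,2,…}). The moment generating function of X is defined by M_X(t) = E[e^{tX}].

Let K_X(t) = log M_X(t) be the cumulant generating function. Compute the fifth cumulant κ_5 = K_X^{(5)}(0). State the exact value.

κ_5 = d^5K/dt^5 |_{t=0} = 150

M_X(t) = 1/(2*(1 - e^(t)/2))
K_X(t) = log M_X(t) = -log(1 - e^(t)/2) - log(2)
dK/dt = -e^(t)/(e^(t) - 2)
d^2K/dt^2 = 2*e^(t)/(e^(2*t) - 4*e^(t) + 4)
d^3K/dt^3 = (-2*e^(2*t) - 4*e^(t))/(e^(3*t) - 6*e^(2*t) + 12*e^(t) - 8)
d^4K/dt^4 = (2*e^(3*t) + 16*e^(2*t) + 8*e^(t))/(e^(4*t) - 8*e^(3*t) + 24*e^(2*t) - 32*e^(t) + 16)
d^5K/dt^5 = (-2*e^(4*t) - 44*e^(3*t) - 88*e^(2*t) - 16*e^(t))/(e^(5*t) - 10*e^(4*t) + 40*e^(3*t) - 80*e^(2*t) + 80*e^(t) - 32)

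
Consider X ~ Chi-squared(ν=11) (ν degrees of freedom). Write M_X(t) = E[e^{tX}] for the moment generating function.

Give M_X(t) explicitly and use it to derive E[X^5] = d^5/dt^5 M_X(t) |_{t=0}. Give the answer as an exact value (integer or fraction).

M_X(t) = (1 - 2*t)^(-11/2)
dM/dt = 11/(64*t^6*√(1 - 2*t) - 192*t^5*√(1 - 2*t) + 240*t^4*√(1 - 2*t) - 160*t^3*√(1 - 2*t) + 60*t^2*√(1 - 2*t) - 12*t*√(1 - 2*t) + √(1 - 2*t))
d^2M/dt^2 = -143/(128*t^7*√(1 - 2*t) - 448*t^6*√(1 - 2*t) + 672*t^5*√(1 - 2*t) - 560*t^4*√(1 - 2*t) + 280*t^3*√(1 - 2*t) - 84*t^2*√(1 - 2*t) + 14*t*√(1 - 2*t) - √(1 - 2*t))

E[X^5] = d^5M/dt^5 |_{t=0} = 692835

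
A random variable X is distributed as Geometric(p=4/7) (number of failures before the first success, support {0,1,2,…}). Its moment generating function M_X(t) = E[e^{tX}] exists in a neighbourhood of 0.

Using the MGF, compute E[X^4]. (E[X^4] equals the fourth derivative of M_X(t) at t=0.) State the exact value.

E[X^4] = M^(4)(0) = 1005/32

M_X(t) = 4/(7*(1 - 3*e^(t)/7))
M^(4)(t) = (-324*e^(4*t) - 8316*e^(3*t) - 19404*e^(2*t) - 4116*e^(t))/(243*e^(5*t) - 2835*e^(4*t) + 13230*e^(3*t) - 30870*e^(2*t) + 36015*e^(t) - 16807)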